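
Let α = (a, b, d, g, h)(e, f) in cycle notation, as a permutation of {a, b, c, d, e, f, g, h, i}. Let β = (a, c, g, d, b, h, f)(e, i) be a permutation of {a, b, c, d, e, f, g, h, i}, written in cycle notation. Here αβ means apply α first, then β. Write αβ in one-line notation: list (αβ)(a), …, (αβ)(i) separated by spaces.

h b g d a i f c e

(αβ)(x) = β(α(x)). Computing each image: β(α(a)) = β(b) = h, β(α(b)) = β(d) = b, β(α(c)) = β(c) = g, β(α(d)) = β(g) = d, β(α(e)) = β(f) = a, β(α(f)) = β(e) = i, β(α(g)) = β(h) = f, β(α(h)) = β(a) = c, β(α(i)) = β(i) = e.
Hence αβ = [h b g d a i f c e].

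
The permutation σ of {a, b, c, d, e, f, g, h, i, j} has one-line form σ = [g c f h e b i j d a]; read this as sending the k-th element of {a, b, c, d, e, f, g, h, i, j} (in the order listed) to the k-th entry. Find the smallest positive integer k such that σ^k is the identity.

6

Writing σ as disjoint cycles, the cycle lengths are 6, 3, 1.
The order is lcm(6, 3) = 6.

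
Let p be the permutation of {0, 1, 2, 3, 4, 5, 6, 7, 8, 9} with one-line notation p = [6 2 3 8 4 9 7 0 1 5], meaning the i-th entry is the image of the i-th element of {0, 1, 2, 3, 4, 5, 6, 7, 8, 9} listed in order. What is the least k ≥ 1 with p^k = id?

12

Decomposing into disjoint cycles gives cycle lengths 4, 3, 2, 1.
The order of p is the least common multiple of its cycle lengths: lcm(4, 3, 2) = 12.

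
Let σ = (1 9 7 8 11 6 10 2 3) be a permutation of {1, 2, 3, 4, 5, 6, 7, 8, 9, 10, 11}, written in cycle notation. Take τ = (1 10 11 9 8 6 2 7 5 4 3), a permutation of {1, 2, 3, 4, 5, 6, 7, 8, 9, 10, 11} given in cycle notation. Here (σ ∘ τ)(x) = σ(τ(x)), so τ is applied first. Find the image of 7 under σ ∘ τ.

First apply τ: τ(7) = 5, then σ(5) = 5. Thus (σ ∘ τ)(7) = 5.

5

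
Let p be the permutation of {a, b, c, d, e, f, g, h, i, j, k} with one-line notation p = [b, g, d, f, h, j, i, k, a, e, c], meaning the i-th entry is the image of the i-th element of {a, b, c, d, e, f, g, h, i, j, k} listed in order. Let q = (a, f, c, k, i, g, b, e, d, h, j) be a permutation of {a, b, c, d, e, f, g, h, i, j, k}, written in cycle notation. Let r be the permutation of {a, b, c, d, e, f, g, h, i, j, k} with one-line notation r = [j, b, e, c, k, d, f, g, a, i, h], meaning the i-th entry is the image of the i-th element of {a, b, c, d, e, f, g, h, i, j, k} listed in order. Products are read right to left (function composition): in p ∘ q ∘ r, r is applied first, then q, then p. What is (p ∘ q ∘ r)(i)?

Chase i: r(i) = a; q(a) = f; p(f) = j. Hence (p ∘ q ∘ r)(i) = j.

j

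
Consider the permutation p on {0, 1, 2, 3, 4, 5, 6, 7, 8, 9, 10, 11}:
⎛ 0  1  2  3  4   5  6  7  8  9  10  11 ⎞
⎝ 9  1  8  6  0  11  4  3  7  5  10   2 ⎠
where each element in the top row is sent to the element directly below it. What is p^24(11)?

3

Tracing 11 → 2 → … returns to 11 after 10 steps, so 11 lies in a 10-cycle (0 9 5 11 2 8 7 3 6 4).
Since the cycle has length 10, p^24 acts on it the same as p^4 (24 mod 10 = 4).
Advancing 4 steps from 11: 11 → 2 → 8 → 7 → 3.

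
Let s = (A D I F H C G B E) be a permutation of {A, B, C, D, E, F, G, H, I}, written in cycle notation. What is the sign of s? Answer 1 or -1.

1

The cycle lengths are 9.
A cycle of length ℓ contributes ℓ−1 transpositions, so s is a product of 8 transpositions — even.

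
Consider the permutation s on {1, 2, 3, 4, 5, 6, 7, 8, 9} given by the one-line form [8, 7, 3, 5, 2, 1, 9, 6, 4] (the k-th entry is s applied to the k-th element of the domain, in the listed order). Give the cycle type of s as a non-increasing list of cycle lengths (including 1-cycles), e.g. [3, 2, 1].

[5, 3, 1]

The disjoint cycles are (1, 8, 6)(2, 7, 9, 4, 5)(3), with lengths 5, 3, 1 in non-increasing order.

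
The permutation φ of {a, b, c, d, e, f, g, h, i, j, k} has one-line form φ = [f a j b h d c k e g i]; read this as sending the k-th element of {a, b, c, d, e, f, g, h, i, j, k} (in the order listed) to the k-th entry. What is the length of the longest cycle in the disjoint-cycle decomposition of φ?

Decomposing into disjoint cycles gives (a f d b)(c j g)(e h k i); the longest has length 4.

4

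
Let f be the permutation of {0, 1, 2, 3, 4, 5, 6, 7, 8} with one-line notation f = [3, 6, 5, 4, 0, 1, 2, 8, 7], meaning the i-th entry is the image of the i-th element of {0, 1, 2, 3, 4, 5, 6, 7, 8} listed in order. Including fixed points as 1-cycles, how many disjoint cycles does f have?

3

The cycle decomposition is (0 3 4)(1 6 2 5)(7 8), which has 3 cycles (counting 1-cycles).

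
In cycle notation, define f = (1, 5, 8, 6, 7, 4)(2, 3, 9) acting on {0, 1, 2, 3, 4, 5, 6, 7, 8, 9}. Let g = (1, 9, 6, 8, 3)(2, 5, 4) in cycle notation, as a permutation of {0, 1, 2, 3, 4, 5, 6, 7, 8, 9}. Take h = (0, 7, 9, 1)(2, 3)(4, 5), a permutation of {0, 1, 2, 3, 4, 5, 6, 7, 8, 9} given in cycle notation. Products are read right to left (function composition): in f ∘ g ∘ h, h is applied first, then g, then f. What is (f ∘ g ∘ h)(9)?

2

Chase 9: h(9) = 1; g(1) = 9; f(9) = 2. Hence (f ∘ g ∘ h)(9) = 2.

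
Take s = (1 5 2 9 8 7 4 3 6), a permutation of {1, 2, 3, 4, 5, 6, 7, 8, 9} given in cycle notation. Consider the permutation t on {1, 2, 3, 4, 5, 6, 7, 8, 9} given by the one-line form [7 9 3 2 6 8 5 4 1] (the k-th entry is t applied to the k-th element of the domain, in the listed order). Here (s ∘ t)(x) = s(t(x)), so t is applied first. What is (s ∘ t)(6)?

7

(s ∘ t)(6) = s(t(6)). t(6) = 8, then s(8) = 7. So (s ∘ t)(6) = 7.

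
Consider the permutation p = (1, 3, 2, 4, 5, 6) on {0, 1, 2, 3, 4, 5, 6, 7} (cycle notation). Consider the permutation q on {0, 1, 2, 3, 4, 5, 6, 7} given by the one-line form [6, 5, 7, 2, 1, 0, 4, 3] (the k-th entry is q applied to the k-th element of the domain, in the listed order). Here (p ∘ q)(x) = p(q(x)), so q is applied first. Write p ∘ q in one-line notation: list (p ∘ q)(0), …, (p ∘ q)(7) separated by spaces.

(p ∘ q)(x) = p(q(x)). Computing each image: p(q(0)) = p(6) = 1, p(q(1)) = p(5) = 6, p(q(2)) = p(7) = 7, p(q(3)) = p(2) = 4, p(q(4)) = p(1) = 3, p(q(5)) = p(0) = 0, p(q(6)) = p(4) = 5, p(q(7)) = p(3) = 2.
Hence p ∘ q = [1 6 7 4 3 0 5 2].

1 6 7 4 3 0 5 2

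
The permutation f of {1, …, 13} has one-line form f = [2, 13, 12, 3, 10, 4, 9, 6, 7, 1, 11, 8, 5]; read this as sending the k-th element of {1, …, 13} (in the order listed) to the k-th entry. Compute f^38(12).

Tracing 12 → 8 → … returns to 12 after 5 steps, so 12 lies in a 5-cycle (3, 12, 8, 6, 4).
Since the cycle has length 5, f^38 acts on it the same as f^3 (38 mod 5 = 3).
Stepping 3 places around the cycle: 12 → 8 → 6 → 4.

4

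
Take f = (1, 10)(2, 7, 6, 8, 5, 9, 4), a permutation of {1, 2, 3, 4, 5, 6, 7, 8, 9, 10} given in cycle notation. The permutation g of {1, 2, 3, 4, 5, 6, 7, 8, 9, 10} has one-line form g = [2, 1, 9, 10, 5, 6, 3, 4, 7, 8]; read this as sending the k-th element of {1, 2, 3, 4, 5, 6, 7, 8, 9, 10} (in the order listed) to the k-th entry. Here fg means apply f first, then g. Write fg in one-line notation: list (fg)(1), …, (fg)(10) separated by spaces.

Chase each element through f then g: 1 → 10 → 8; 2 → 7 → 3; 3 → 3 → 9; 4 → 2 → 1; 5 → 9 → 7; 6 → 8 → 4; 7 → 6 → 6; 8 → 5 → 5; 9 → 4 → 10; 10 → 1 → 2.
Collecting the images, fg = [8 3 9 1 7 4 6 5 10 2].

8 3 9 1 7 4 6 5 10 2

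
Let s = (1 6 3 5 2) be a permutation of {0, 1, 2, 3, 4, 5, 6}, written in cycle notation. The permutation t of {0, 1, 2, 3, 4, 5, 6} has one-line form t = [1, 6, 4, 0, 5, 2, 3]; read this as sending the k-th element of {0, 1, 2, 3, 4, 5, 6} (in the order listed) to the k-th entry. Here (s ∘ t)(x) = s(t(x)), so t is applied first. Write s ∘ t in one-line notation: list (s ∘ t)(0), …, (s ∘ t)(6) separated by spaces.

(s ∘ t)(x) = s(t(x)). Computing each image: s(t(0)) = s(1) = 6, s(t(1)) = s(6) = 3, s(t(2)) = s(4) = 4, s(t(3)) = s(0) = 0, s(t(4)) = s(5) = 2, s(t(5)) = s(2) = 1, s(t(6)) = s(3) = 5.
Hence s ∘ t = [6 3 4 0 2 1 5].

6 3 4 0 2 1 5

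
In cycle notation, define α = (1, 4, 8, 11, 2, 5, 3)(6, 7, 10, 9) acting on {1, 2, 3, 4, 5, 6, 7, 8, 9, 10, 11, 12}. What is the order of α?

28

The disjoint cycles have lengths 7, 4, 1.
Since disjoint cycles commute, ord(α) = lcm(7, 4) = 28.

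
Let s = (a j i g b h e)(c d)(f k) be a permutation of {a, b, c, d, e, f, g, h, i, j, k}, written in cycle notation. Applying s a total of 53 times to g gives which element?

g lies in the 7-cycle (a j i g b h e).
On a 7-cycle, s^7 is the identity, so s^53 = s^4 there (53 ≡ 4 mod 7).
Stepping 4 places around the cycle: g → b → h → e → a.

a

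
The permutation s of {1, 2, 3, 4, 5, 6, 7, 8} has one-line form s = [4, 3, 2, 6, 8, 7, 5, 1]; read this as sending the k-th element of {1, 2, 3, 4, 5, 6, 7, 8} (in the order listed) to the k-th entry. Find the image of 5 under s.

8

5 is element number 5 of the domain, and entry number 5 of the one-line form is 8, so s(5) = 8.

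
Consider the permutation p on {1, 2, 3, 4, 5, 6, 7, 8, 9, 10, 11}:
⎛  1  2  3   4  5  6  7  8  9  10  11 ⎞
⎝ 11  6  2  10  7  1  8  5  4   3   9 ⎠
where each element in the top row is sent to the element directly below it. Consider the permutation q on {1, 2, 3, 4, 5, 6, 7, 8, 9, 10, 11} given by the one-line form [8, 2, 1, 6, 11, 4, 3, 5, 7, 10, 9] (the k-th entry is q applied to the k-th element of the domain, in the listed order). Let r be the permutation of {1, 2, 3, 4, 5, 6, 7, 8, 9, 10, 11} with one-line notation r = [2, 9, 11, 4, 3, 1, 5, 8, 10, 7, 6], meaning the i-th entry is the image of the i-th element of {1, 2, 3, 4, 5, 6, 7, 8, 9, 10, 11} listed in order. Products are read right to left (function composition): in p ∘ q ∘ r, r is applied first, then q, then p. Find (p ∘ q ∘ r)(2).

8

Chase 2: r(2) = 9; q(9) = 7; p(7) = 8. Hence (p ∘ q ∘ r)(2) = 8.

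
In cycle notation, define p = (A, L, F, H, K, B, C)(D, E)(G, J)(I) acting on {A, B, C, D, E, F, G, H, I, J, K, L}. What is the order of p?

14

The disjoint cycles have lengths 7, 2, 2, 1.
The order is lcm(7, 2, 2) = 14.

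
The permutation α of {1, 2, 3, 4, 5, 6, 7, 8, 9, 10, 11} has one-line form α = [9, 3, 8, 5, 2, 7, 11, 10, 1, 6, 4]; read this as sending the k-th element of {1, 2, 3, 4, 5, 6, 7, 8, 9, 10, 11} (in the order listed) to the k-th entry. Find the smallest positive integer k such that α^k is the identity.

18

The disjoint-cycle form of α has cycle lengths 9, 2.
The order is lcm(9, 2) = 18.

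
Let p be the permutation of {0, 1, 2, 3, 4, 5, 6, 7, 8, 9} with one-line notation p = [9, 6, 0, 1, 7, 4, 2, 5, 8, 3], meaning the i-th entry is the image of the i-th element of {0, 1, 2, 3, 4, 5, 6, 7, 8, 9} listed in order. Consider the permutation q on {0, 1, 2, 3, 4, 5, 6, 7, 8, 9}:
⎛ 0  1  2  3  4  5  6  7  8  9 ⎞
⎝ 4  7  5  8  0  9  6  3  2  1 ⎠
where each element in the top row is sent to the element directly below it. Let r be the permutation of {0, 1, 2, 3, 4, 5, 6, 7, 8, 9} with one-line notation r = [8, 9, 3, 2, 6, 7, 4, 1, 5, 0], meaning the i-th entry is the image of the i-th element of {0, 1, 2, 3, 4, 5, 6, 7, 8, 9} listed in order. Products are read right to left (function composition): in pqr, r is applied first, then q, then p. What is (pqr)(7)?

5

(pqr)(7) = p(q(r(7))). r(7) = 1, then q(1) = 7, then p(7) = 5, so the result is 5.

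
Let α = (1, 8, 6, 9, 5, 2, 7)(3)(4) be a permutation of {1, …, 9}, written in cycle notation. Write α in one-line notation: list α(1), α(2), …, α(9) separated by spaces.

8 7 3 4 2 9 1 6 5

Reading each image from the cycles: 1→8, 2→7, 3→3, 4→4, 5→2, 6→9, 7→1, 8→6, 9→5.
So the one-line form is 8 7 3 4 2 9 1 6 5.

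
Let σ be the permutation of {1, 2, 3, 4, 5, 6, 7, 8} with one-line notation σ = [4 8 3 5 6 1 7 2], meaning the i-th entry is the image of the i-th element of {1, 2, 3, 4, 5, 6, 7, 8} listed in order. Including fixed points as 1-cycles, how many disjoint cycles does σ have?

4

The cycle decomposition is (1 4 5 6)(2 8)(3)(7), which has 4 cycles (counting 1-cycles).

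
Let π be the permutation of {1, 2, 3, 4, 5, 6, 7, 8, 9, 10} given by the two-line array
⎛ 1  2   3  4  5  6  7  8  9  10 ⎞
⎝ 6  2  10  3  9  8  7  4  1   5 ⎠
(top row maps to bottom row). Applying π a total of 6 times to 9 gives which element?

10

Tracing 9 → 1 → … returns to 9 after 8 steps, so 9 lies in an 8-cycle (1 6 8 4 3 10 5 9).
Advancing 6 steps from 9: 9 → 1 → 6 → 8 → 4 → 3 → 10.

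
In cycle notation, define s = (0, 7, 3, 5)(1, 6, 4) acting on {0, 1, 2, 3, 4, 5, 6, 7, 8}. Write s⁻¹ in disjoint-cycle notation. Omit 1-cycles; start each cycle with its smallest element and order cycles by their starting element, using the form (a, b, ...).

(0, 5, 3, 7)(1, 4, 6)

The inverse reverses each cycle.
After reversing and putting each cycle's least element first, s⁻¹ = (0, 5, 3, 7)(1, 4, 6).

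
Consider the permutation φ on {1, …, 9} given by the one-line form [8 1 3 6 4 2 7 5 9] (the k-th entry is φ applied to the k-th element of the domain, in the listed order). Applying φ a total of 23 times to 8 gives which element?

1

Tracing 8 → 5 → … returns to 8 after 6 steps, so 8 lies in a 6-cycle (1, 8, 5, 4, 6, 2).
Since the cycle has length 6, φ^23 acts on it the same as φ^5 (23 mod 6 = 5).
Advancing 5 steps from 8: 8 → 5 → 4 → 6 → 2 → 1.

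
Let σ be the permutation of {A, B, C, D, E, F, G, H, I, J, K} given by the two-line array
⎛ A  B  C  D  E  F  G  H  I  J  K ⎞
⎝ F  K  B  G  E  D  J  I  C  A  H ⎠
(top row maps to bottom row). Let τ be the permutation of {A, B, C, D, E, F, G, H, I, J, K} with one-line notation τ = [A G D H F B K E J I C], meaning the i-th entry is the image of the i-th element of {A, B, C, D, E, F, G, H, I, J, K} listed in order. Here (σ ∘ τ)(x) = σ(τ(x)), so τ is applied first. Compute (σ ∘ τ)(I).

τ(I) = J, then σ(J) = A; composing gives (σ ∘ τ)(I) = A.

A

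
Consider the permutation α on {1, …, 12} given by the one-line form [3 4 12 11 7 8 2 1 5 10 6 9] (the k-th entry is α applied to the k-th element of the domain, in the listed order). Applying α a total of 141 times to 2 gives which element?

5

Tracing 2 → 4 → … returns to 2 after 11 steps, so 2 lies in an 11-cycle (1 3 12 9 5 7 2 4 11 6 8).
On an 11-cycle, α^11 is the identity, so α^141 = α^9 there (141 ≡ 9 mod 11).
Stepping 9 places around the cycle: 2 → 4 → 11 → 6 → 8 → 1 → 3 → 12 → 9 → 5.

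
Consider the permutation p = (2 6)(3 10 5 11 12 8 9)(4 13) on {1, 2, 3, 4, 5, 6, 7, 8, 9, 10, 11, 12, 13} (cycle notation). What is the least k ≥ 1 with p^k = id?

14

The disjoint cycles have lengths 7, 2, 2, 1, 1.
The order is lcm(7, 2, 2) = 14.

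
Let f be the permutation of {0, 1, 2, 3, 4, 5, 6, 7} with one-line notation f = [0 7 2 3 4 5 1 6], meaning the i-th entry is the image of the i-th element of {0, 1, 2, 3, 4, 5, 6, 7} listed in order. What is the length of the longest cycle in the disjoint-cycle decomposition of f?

3

Decomposing into disjoint cycles gives (1, 7, 6); the longest has length 3.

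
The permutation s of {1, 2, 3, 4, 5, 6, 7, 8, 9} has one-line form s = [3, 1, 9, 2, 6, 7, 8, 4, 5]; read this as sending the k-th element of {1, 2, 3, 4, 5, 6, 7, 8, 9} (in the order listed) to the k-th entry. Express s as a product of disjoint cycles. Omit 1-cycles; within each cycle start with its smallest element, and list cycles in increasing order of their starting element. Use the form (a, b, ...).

(1, 3, 9, 5, 6, 7, 8, 4, 2)

Iterating s from 1 gives 1 → 3 → 9 → 5 → 6 → 7 → 8 → 4 → 2 → 1; that is the 9-cycle (1, 3, 9, 5, 6, 7, 8, 4, 2).
Continuing from each remaining unvisited element yields (1, 3, 9, 5, 6, 7, 8, 4, 2).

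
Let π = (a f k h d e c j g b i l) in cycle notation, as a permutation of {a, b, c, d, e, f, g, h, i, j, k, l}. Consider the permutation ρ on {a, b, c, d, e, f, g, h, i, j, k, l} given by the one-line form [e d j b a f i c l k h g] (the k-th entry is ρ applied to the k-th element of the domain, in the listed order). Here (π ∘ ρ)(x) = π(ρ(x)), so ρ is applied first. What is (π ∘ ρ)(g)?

(π ∘ ρ)(g) = π(ρ(g)). ρ(g) = i, then π(i) = l. So (π ∘ ρ)(g) = l.

l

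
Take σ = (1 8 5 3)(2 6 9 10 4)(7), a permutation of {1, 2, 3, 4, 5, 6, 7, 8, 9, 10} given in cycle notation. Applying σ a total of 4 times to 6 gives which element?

6 lies in the 5-cycle (2 6 9 10 4).
Advancing 4 steps from 6: 6 → 9 → 10 → 4 → 2.

2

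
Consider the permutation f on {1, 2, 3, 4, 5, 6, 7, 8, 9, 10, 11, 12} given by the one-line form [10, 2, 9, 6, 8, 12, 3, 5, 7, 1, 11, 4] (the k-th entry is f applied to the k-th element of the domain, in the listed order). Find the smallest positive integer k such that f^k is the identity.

6

Decomposing into disjoint cycles gives cycle lengths 3, 3, 2, 2, 1, 1.
The order is lcm(3, 3, 2, 2) = 6.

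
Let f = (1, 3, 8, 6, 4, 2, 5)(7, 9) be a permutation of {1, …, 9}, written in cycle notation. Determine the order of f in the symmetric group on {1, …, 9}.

The disjoint cycles have lengths 7, 2.
The order is lcm(7, 2) = 14.

14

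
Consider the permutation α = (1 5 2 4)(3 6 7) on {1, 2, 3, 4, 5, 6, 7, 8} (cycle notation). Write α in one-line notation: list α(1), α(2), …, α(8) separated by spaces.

5 4 6 1 2 7 3 8

Reading each image from the cycles: 1↦5, 2↦4, 3↦6, 4↦1, 5↦2, 6↦7, 7↦3, 8↦8.
So the one-line form is 5 4 6 1 2 7 3 8.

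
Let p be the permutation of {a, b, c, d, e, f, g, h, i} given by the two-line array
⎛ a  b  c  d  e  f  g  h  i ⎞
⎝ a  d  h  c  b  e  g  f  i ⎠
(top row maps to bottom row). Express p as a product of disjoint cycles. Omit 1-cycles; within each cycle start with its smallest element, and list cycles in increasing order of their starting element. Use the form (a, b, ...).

(b, d, c, h, f, e)

Iterating p from b gives b → d → c → h → f → e → b; that is the 6-cycle (b, d, c, h, f, e).
Continuing from each remaining unvisited element yields (b, d, c, h, f, e).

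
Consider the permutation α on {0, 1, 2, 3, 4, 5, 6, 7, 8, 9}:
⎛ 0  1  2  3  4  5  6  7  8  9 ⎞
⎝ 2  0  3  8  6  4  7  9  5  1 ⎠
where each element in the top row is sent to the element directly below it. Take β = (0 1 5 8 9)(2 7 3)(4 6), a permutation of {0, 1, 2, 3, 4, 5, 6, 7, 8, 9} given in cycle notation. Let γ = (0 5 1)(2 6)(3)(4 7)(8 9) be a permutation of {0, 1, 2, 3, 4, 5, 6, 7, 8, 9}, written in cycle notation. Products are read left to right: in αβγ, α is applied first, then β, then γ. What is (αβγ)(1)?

0

(αβγ)(1) = γ(β(α(1))). α(1) = 0, then β(0) = 1, then γ(1) = 0, so the result is 0.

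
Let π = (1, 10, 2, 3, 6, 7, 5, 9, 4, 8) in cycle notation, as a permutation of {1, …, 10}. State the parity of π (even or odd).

odd

The cycle lengths are 10.
A cycle is odd iff its length is even; π has 1 even-length cycle, so sgn(π) = (−1)^1 and π is odd.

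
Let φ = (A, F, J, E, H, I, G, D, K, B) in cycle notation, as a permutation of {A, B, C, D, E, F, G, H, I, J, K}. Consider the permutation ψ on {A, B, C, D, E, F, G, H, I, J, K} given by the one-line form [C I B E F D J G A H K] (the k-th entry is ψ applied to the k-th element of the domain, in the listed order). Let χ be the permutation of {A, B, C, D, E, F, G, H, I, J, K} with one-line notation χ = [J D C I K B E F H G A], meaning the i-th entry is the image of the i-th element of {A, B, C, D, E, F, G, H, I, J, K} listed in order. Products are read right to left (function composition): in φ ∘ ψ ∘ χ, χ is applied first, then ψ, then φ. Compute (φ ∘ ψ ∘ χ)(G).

J

Chase G: χ(G) = E; ψ(E) = F; φ(F) = J. Hence (φ ∘ ψ ∘ χ)(G) = J.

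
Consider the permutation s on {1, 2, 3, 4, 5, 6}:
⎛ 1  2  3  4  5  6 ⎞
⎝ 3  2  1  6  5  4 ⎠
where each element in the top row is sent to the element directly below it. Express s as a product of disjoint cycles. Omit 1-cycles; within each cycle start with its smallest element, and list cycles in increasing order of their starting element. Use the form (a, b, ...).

(1, 3)(4, 6)

Iterating s from 1 gives 1 → 3 → 1; that is the 2-cycle (1, 3).
Continuing from each remaining unvisited element yields (1, 3)(4, 6).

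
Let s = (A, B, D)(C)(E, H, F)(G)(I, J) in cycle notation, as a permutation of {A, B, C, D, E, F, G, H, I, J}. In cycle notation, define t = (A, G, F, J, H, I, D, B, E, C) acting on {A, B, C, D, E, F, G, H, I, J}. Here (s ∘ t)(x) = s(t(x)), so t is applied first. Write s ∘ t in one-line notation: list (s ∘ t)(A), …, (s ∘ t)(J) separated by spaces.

(s ∘ t)(x) = s(t(x)). Computing each image: s(t(A)) = s(G) = G, s(t(B)) = s(E) = H, s(t(C)) = s(A) = B, s(t(D)) = s(B) = D, s(t(E)) = s(C) = C, s(t(F)) = s(J) = I, s(t(G)) = s(F) = E, s(t(H)) = s(I) = J, s(t(I)) = s(D) = A, s(t(J)) = s(H) = F.
Hence s ∘ t = [G H B D C I E J A F].

G H B D C I E J A F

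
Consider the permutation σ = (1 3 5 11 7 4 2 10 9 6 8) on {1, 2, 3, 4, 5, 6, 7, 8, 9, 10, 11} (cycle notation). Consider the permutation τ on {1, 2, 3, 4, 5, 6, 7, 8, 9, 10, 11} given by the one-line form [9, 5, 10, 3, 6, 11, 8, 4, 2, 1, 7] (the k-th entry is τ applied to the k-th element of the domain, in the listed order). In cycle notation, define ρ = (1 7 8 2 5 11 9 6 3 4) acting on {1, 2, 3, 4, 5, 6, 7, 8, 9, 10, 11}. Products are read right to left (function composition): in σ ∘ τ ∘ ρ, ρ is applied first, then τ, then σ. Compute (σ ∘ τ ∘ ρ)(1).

1

(σ ∘ τ ∘ ρ)(1) = σ(τ(ρ(1))). ρ(1) = 7, then τ(7) = 8, then σ(8) = 1, so the result is 1.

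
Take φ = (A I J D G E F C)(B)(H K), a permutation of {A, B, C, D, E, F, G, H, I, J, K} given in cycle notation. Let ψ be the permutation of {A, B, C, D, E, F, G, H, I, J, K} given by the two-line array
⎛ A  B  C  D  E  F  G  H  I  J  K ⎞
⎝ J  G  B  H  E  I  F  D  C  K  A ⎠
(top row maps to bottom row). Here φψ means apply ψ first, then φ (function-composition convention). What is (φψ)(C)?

First apply ψ: ψ(C) = B, then φ(B) = B. Thus (φψ)(C) = B.

B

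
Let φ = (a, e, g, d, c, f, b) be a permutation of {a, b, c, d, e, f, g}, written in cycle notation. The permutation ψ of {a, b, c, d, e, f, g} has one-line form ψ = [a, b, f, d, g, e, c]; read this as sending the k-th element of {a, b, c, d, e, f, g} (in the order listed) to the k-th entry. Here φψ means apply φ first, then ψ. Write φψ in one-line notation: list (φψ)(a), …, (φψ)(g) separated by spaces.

(φψ)(x) = ψ(φ(x)). Computing each image: ψ(φ(a)) = ψ(e) = g, ψ(φ(b)) = ψ(a) = a, ψ(φ(c)) = ψ(f) = e, ψ(φ(d)) = ψ(c) = f, ψ(φ(e)) = ψ(g) = c, ψ(φ(f)) = ψ(b) = b, ψ(φ(g)) = ψ(d) = d.
Hence φψ = [g a e f c b d].

g a e f c b d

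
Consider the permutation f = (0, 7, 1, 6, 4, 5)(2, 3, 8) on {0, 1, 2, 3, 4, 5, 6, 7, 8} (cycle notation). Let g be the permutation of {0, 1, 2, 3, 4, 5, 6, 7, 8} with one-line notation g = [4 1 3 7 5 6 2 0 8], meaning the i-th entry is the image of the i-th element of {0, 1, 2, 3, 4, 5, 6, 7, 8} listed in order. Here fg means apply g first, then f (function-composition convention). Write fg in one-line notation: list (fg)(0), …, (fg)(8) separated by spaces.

(fg)(x) = f(g(x)). Computing each image: f(g(0)) = f(4) = 5, f(g(1)) = f(1) = 6, f(g(2)) = f(3) = 8, f(g(3)) = f(7) = 1, f(g(4)) = f(5) = 0, f(g(5)) = f(6) = 4, f(g(6)) = f(2) = 3, f(g(7)) = f(0) = 7, f(g(8)) = f(8) = 2.
Hence fg = [5 6 8 1 0 4 3 7 2].

5 6 8 1 0 4 3 7 2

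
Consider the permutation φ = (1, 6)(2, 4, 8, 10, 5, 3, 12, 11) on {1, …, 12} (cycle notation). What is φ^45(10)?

2

10 lies in the 8-cycle (2, 4, 8, 10, 5, 3, 12, 11).
On an 8-cycle, φ^8 is the identity, so φ^45 = φ^5 there (45 ≡ 5 mod 8).
Advancing 5 steps from 10: 10 → 5 → 3 → 12 → 11 → 2.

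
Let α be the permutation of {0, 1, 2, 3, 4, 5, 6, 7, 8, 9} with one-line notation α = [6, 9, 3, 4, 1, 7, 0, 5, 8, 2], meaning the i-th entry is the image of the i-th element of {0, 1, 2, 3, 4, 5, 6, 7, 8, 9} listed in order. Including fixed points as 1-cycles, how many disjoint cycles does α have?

4

The cycle decomposition is (0, 6)(1, 9, 2, 3, 4)(5, 7)(8), which has 4 cycles (counting 1-cycles).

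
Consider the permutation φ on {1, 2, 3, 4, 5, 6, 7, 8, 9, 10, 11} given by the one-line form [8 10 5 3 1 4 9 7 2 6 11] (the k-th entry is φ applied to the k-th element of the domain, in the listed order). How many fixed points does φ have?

1

The fixed points (elements with φ(x) = x) are {11}, so there is 1.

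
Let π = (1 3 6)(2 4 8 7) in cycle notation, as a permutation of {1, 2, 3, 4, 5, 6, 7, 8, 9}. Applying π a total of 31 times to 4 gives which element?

4 lies in the 4-cycle (2 4 8 7).
On a 4-cycle, π^4 is the identity, so π^31 = π^3 there (31 ≡ 3 mod 4).
Stepping 3 places around the cycle: 4 → 8 → 7 → 2.

2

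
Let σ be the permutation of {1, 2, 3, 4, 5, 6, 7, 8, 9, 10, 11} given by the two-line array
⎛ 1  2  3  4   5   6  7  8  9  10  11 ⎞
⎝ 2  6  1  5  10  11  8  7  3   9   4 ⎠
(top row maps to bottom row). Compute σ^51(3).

5

Tracing 3 → 1 → … returns to 3 after 9 steps, so 3 lies in a 9-cycle (1 2 6 11 4 5 10 9 3).
Since the cycle has length 9, σ^51 acts on it the same as σ^6 (51 mod 9 = 6).
Stepping 6 places around the cycle: 3 → 1 → 2 → 6 → 11 → 4 → 5.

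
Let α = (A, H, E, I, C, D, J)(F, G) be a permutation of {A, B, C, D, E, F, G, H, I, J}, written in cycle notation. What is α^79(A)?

A lies in the 7-cycle (A, H, E, I, C, D, J).
Powers repeat with period 7 on this cycle, and 79 mod 7 = 2, so α^79(A) = α^2(A).
Advancing 2 steps from A: A → H → E.

E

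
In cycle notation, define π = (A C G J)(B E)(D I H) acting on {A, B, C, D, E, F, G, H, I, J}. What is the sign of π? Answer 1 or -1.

The cycle lengths are 4, 3, 2, 1.
A cycle is odd iff its length is even; π has 2 even-length cycles, so sgn(π) = (−1)^2 and π is even.

1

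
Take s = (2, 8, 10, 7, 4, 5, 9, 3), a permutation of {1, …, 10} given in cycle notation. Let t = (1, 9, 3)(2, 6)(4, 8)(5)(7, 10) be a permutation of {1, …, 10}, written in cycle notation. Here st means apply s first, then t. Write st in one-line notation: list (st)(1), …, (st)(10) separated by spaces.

Chase each element through s then t: 1 → 1 → 9; 2 → 8 → 4; 3 → 2 → 6; 4 → 5 → 5; 5 → 9 → 3; 6 → 6 → 2; 7 → 4 → 8; 8 → 10 → 7; 9 → 3 → 1; 10 → 7 → 10.
So st in one-line form is 9 4 6 5 3 2 8 7 1 10.

9 4 6 5 3 2 8 7 1 10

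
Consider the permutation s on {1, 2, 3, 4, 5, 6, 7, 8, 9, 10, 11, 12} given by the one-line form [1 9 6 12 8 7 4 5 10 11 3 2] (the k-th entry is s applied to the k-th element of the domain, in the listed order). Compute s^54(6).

6

Tracing 6 → 7 → … returns to 6 after 9 steps, so 6 lies in a 9-cycle (2 9 10 11 3 6 7 4 12).
On a 9-cycle, s^9 is the identity, so s^54 = s^0 there (54 ≡ 0 mod 9).
So s^54(6) = 6.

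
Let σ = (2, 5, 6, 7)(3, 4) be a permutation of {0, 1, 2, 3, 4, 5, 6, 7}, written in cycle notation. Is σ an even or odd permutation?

The cycle lengths are 4, 2, 1, 1.
A cycle of length ℓ contributes ℓ−1 transpositions, so σ is a product of 3 + 1 = 4 transpositions — even.

even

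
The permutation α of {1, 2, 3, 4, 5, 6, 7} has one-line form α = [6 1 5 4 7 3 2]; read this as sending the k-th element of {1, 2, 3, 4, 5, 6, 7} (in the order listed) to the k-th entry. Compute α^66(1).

Tracing 1 → 6 → … returns to 1 after 6 steps, so 1 lies in a 6-cycle (1 6 3 5 7 2).
Since the cycle has length 6, α^66 acts on it the same as α^0 (66 mod 6 = 0).
So α^66(1) = 1.

1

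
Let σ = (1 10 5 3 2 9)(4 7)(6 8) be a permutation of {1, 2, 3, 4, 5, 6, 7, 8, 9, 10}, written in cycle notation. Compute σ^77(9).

2

9 lies in the 6-cycle (1 10 5 3 2 9).
On a 6-cycle, σ^6 is the identity, so σ^77 = σ^5 there (77 ≡ 5 mod 6).
Advancing 5 steps from 9: 9 → 1 → 10 → 5 → 3 → 2.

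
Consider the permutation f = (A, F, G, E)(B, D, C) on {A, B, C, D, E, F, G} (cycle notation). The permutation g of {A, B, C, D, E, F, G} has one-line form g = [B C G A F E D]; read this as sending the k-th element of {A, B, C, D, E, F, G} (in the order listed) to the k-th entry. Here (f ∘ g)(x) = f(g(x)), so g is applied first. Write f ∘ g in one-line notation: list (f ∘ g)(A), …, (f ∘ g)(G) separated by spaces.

D B E F G A C

Chase each element through g then f: A → B → D; B → C → B; C → G → E; D → A → F; E → F → G; F → E → A; G → D → C.
So f ∘ g in one-line form is D B E F G A C.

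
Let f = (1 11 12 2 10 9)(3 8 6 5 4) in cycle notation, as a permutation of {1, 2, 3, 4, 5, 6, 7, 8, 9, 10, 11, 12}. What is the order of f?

The cycle type of f is (6, 5, 1).
Since disjoint cycles commute, ord(f) = lcm(6, 5) = 30.

30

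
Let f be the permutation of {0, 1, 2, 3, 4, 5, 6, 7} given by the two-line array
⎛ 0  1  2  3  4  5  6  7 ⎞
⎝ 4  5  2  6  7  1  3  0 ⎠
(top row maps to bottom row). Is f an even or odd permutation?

In disjoint-cycle form the cycle lengths are 3, 2, 2, 1.
A cycle is odd iff its length is even; f has 2 even-length cycles, so sgn(f) = (−1)^2 and f is even.

even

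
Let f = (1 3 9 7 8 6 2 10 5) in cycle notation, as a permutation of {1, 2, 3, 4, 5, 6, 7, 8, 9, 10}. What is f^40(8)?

5

8 lies in the 9-cycle (1 3 9 7 8 6 2 10 5).
Powers repeat with period 9 on this cycle, and 40 mod 9 = 4, so f^40(8) = f^4(8).
Advancing 4 steps from 8: 8 → 6 → 2 → 10 → 5.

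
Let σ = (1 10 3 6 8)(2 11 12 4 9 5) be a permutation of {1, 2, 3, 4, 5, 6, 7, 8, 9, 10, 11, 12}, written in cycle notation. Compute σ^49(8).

8 lies in the 5-cycle (1 10 3 6 8).
Powers repeat with period 5 on this cycle, and 49 mod 5 = 4, so σ^49(8) = σ^4(8).
Stepping 4 places around the cycle: 8 → 1 → 10 → 3 → 6.

6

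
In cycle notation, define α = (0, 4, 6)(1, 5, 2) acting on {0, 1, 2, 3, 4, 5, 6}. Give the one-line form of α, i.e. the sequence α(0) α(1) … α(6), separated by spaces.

Each element maps to the next entry in its cycle (wrapping to the front): 0→4, 1→5, 2→1, 3→3, 4→6, 5→2, 6→0.
So the one-line form is 4 5 1 3 6 2 0.

4 5 1 3 6 2 0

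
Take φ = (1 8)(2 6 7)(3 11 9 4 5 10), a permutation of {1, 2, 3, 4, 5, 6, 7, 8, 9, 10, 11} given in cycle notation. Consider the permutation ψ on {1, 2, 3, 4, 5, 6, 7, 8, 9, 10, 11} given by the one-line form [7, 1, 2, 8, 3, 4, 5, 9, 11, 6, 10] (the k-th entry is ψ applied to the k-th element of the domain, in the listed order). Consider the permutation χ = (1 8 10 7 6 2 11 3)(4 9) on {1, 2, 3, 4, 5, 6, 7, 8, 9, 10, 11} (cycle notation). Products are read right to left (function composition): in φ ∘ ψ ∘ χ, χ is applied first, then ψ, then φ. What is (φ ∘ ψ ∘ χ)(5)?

Chase 5: χ(5) = 5; ψ(5) = 3; φ(3) = 11. Hence (φ ∘ ψ ∘ χ)(5) = 11.

11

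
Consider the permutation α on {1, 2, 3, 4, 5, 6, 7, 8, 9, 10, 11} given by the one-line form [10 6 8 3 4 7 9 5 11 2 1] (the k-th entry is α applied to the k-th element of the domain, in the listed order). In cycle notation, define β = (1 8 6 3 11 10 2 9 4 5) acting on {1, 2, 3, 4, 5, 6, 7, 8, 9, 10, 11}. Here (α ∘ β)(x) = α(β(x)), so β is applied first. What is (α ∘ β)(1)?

5

First apply β: β(1) = 8, then α(8) = 5. Thus (α ∘ β)(1) = 5.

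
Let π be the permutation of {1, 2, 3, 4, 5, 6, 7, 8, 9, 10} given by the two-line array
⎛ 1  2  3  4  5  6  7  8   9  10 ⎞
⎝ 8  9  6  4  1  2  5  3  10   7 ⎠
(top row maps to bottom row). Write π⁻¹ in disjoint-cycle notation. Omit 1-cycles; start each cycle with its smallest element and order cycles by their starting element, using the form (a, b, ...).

First write π in disjoint cycles: (1, 8, 3, 6, 2, 9, 10, 7, 5).
Reversing each cycle (and rotating so the smallest element leads) gives π⁻¹ = (1, 5, 7, 10, 9, 2, 6, 3, 8).

(1, 5, 7, 10, 9, 2, 6, 3, 8)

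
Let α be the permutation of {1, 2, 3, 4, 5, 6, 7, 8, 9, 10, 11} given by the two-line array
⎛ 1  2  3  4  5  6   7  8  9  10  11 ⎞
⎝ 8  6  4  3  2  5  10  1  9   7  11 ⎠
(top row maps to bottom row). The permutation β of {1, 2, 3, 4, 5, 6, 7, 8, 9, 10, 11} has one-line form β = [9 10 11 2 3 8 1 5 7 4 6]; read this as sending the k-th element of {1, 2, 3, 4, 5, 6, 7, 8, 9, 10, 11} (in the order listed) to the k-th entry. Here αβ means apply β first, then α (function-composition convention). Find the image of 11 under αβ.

5

(αβ)(11) = α(β(11)). β(11) = 6, then α(6) = 5. So (αβ)(11) = 5.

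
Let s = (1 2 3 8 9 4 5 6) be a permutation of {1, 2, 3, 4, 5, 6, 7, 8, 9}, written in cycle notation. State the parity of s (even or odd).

odd

The cycle lengths are 8, 1.
A cycle of length ℓ contributes ℓ−1 transpositions, so s is a product of 7 transpositions — odd.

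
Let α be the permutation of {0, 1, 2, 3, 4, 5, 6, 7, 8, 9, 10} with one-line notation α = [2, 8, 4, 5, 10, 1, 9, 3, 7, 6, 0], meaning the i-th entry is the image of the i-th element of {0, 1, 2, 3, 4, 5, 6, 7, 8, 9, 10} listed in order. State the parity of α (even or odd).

In disjoint-cycle form the cycle lengths are 5, 4, 2.
A cycle is odd iff its length is even; α has 2 even-length cycles, so sgn(α) = (−1)^2 and α is even.

even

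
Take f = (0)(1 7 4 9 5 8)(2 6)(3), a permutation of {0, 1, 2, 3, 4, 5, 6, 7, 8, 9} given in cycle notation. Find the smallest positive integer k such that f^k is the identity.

6

The cycle type of f is (6, 2, 1, 1).
The order of f is the least common multiple of its cycle lengths: lcm(6, 2) = 6.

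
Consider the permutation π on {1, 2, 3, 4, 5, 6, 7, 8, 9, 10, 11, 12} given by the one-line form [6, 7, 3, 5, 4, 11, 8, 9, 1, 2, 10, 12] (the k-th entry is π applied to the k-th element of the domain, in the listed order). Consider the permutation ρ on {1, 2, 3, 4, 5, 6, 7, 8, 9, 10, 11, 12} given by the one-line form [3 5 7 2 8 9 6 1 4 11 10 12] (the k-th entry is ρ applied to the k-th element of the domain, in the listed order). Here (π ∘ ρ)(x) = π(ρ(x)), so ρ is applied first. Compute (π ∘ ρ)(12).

(π ∘ ρ)(12) = π(ρ(12)). ρ(12) = 12, then π(12) = 12. So (π ∘ ρ)(12) = 12.

12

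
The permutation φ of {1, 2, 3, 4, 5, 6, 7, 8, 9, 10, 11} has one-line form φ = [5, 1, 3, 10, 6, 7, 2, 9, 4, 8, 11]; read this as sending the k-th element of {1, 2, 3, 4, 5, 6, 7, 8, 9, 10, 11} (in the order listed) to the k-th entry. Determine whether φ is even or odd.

odd

In disjoint-cycle form the cycle lengths are 5, 4, 1, 1.
A cycle is odd iff its length is even; φ has 1 even-length cycle, so sgn(φ) = (−1)^1 and φ is odd.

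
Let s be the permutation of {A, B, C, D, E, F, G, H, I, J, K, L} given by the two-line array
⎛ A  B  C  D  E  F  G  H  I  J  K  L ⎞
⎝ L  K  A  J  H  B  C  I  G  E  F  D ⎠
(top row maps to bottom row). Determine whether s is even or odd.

even

In disjoint-cycle form the cycle lengths are 9, 3.
A cycle of length ℓ contributes ℓ−1 transpositions, so s is a product of 8 + 2 = 10 transpositions — even.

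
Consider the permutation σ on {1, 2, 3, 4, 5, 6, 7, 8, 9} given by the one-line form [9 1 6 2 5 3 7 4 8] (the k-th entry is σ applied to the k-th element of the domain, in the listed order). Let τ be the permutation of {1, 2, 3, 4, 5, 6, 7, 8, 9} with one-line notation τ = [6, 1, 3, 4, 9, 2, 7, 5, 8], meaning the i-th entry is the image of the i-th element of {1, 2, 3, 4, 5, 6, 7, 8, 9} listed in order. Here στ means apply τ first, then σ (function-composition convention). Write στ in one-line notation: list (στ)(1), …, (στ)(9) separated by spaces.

(στ)(x) = σ(τ(x)). Computing each image: σ(τ(1)) = σ(6) = 3, σ(τ(2)) = σ(1) = 9, σ(τ(3)) = σ(3) = 6, σ(τ(4)) = σ(4) = 2, σ(τ(5)) = σ(9) = 8, σ(τ(6)) = σ(2) = 1, σ(τ(7)) = σ(7) = 7, σ(τ(8)) = σ(5) = 5, σ(τ(9)) = σ(8) = 4.
Hence στ = [3 9 6 2 8 1 7 5 4].

3 9 6 2 8 1 7 5 4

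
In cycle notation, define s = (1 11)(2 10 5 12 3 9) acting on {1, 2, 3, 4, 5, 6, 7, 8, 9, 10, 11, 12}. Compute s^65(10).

2

10 lies in the 6-cycle (2 10 5 12 3 9).
Since the cycle has length 6, s^65 acts on it the same as s^5 (65 mod 6 = 5).
Advancing 5 steps from 10: 10 → 5 → 12 → 3 → 9 → 2.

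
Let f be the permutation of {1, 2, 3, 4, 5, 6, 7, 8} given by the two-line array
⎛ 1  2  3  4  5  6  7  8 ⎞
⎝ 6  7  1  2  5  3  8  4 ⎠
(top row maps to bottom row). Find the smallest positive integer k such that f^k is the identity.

The disjoint-cycle form of f has cycle lengths 4, 3, 1.
The order of f is the least common multiple of its cycle lengths: lcm(4, 3) = 12.

12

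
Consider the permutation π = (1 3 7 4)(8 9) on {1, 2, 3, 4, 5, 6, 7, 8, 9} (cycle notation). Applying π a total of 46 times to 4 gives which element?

3

4 lies in the 4-cycle (1 3 7 4).
Powers repeat with period 4 on this cycle, and 46 mod 4 = 2, so π^46(4) = π^2(4).
Advancing 2 steps from 4: 4 → 1 → 3.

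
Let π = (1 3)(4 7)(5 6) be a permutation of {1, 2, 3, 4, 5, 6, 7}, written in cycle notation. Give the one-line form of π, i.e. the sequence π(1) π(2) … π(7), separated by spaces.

3 2 1 7 6 5 4

Reading each image from the cycles: 1→3, 2→2, 3→1, 4→7, 5→6, 6→5, 7→4.
Listing these in domain order gives 3 2 1 7 6 5 4.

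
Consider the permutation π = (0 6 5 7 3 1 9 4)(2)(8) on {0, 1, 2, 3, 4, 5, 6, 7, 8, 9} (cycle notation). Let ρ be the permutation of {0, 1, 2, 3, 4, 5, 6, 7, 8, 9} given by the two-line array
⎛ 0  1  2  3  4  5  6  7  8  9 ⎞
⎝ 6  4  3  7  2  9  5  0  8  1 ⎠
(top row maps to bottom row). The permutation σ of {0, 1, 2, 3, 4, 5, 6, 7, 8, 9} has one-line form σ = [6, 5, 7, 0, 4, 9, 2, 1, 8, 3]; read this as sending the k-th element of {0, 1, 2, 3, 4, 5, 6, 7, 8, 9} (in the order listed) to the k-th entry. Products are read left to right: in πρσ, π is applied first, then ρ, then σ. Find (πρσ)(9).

Apply the permutations in order: π(9) = 4, then ρ(4) = 2, then σ(2) = 7. So (πρσ)(9) = 7.

7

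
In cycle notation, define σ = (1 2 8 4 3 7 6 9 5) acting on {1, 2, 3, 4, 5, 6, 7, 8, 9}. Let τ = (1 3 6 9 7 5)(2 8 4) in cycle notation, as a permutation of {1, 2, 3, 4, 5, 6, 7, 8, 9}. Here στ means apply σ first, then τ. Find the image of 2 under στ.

4

σ(2) = 8, then τ(8) = 4; composing gives (στ)(2) = 4.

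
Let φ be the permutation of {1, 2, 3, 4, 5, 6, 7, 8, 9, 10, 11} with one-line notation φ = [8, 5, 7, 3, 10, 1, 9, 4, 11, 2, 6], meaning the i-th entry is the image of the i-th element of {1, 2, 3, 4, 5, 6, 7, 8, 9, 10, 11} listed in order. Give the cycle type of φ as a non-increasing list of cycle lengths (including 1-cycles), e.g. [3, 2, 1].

[8, 3]

The disjoint cycles are (1 8 4 3 7 9 11 6)(2 5 10), with lengths 8, 3 in non-increasing order.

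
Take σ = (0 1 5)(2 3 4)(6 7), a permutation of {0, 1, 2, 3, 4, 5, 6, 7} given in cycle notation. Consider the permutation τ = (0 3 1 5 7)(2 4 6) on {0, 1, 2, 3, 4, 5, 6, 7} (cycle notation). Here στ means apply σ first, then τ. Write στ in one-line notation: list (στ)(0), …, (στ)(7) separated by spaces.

(στ)(x) = τ(σ(x)). Computing each image: τ(σ(0)) = τ(1) = 5, τ(σ(1)) = τ(5) = 7, τ(σ(2)) = τ(3) = 1, τ(σ(3)) = τ(4) = 6, τ(σ(4)) = τ(2) = 4, τ(σ(5)) = τ(0) = 3, τ(σ(6)) = τ(7) = 0, τ(σ(7)) = τ(6) = 2.
Hence στ = [5 7 1 6 4 3 0 2].

5 7 1 6 4 3 0 2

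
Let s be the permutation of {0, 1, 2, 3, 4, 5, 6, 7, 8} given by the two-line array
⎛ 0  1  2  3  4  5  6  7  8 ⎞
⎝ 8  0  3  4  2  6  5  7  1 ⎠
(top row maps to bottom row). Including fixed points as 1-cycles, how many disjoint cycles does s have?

The cycle decomposition is (0, 8, 1)(2, 3, 4)(5, 6)(7), which has 4 cycles (counting 1-cycles).

4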